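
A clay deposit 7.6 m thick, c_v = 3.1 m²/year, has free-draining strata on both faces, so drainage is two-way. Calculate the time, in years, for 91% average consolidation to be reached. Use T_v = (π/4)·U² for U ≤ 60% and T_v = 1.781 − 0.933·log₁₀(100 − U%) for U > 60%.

Drainage path length: H_d = H/2 = 3.8 m (double drainage).
U > 60%: T_v = 1.781 − 0.933·log₁₀(100 − 91) = 0.89069.
t = T_v·H_d²/c_v = 0.89069×3.8²/3.1 = 4.149 years.

t ≈ 4.15 years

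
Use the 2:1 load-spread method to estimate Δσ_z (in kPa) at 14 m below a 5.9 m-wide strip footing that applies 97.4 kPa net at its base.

By the 2:1 method the load spreads at 1 horizontal : 2 vertical, so at depth z the loaded area has grown by z in each plan dimension:
Δσ = qB/(B+z) = 97.4×5.9/(5.9+14) = 28.877 kPa

Δσ_z ≈ 28.9 kPa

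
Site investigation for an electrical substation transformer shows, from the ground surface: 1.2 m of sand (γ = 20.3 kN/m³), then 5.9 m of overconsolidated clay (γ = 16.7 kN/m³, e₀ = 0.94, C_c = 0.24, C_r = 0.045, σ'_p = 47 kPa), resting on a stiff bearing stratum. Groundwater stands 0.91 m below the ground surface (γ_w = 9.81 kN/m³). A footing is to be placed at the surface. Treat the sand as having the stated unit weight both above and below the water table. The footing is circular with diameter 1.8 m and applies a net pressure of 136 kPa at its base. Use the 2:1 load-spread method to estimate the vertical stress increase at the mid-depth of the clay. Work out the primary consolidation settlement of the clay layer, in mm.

Mid-depth of clay below the ground surface: z = 1.2 + 5.9/2 = 4.15 m.
Total vertical stress at mid-clay: σ_v = 20.3×1.2 + 16.7×2.95 = 73.625 kPa.
Pore pressure: u = 9.81×(4.15 − 0.91) = 31.784 kPa.
Initial effective stress: σ'_0 = σ_v − u = 73.625 − 31.784 = 41.841 kPa.
Stress increase at mid-clay by the 2:1 spreading method:
Δσ ≈ qD²/(D+z)² = 136×1.8²/(1.8+4.15)² = 12.447 kPa
Final effective stress: σ'_f = 41.841 + 12.447 = 54.288 kPa.
σ'_f = 54.288 > σ'_p = 47 kPa, so the stress path crosses the preconsolidation pressure — recompression up to σ'_p, then virgin compression beyond:
S_c = H/(1+e₀)·[C_r·log₁₀(σ'_p/σ'_0) + C_c·log₁₀(σ'_f/σ'_p)]
    = 5.9/1.94 × [0.045×log₁₀(47/41.841) + 0.24×log₁₀(54.288/47)]
    = 3.0412 × [0.0022723 + 0.015025] = 0.0526 m

S_c ≈ 52.6 mm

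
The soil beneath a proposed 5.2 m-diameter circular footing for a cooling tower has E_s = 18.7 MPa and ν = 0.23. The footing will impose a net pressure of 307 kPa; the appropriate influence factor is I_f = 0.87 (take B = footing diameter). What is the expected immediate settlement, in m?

S_e ≈ 0.0703 m

Immediate (elastic) settlement: S_e = q·B·(1−ν²)/E_s · I_f.
E_s = 18.7 MPa = 18700 kPa.
S_e = 307 × 5.2 × (1 − 0.23²) / 18700 × 0.87
    = 307 × 5.2 × 0.9471 / 18700 × 0.87
    = 0.07034 m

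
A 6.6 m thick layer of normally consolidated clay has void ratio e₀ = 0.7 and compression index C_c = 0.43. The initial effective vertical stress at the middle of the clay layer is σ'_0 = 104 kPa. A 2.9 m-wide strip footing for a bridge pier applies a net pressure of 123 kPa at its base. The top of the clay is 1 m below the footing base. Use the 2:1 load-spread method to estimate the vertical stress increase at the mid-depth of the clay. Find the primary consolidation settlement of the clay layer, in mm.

S_c ≈ 282 mm

Mid-depth of clay below the footing base: z = 1 + 6.6/2 = 4.3 m.
Stress increase at mid-clay by the 2:1 spreading method:
Δσ = qB/(B+z) = 123×2.9/(2.9+4.3) = 49.542 kPa
Final effective stress: σ'_f = σ'_0 + Δσ = 104 + 49.542 = 153.54 kPa.
Normally consolidated clay, so the full stress increment lies on the virgin compression line:
S_c = C_c·H/(1+e₀)·log₁₀(σ'_f/σ'_0) = 0.43×6.6/(1+0.7)×log₁₀(153.54/104)
    = 1.6694 × 0.16919 = 0.2824 m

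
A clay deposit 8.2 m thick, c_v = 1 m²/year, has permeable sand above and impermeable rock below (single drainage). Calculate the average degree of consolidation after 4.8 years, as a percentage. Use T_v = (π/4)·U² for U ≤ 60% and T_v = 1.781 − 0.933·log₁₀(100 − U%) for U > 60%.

U ≈ 30.1 %

Drainage path length: H_d = H = 8.2 m (single drainage).
T_v = c_v·t/H_d² = 1×4.8/8.2² = 0.071386.
T_v = 0.071386 corresponds to the U ≤ 60% branch:
U = √(4T_v/π) = 0.3015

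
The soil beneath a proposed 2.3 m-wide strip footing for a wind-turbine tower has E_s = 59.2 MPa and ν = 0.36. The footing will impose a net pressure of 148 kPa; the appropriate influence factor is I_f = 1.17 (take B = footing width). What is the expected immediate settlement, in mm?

Immediate (elastic) settlement: S_e = q·B·(1−ν²)/E_s · I_f.
E_s = 59.2 MPa = 59200 kPa.
S_e = 148 × 2.3 × (1 − 0.36²) / 59200 × 1.17
    = 148 × 2.3 × 0.8704 / 59200 × 1.17
    = 0.005856 m = 5.856 mm

S_e ≈ 5.86 mm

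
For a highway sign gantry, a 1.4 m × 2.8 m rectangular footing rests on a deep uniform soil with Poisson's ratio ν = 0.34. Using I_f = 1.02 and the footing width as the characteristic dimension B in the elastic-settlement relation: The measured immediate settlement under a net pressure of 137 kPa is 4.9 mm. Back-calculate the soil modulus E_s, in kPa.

E_s ≈ 35300 kPa

S_e = q·B·(1−ν²)/E_s · I_f  ⇒  E_s = q·B·(1−ν²)·I_f / S_e.
E_s = 137 × 1.4 × 0.8844 × 1.02 / 0.0049 = 35310 kPa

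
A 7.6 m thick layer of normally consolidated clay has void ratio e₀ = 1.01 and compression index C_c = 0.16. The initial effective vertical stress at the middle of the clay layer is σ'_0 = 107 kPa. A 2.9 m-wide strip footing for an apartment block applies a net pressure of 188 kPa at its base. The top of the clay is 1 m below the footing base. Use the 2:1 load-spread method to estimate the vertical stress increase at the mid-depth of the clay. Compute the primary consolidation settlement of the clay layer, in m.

S_c ≈ 0.133 m

Mid-depth of clay below the footing base: z = 1 + 7.6/2 = 4.8 m.
Stress increase at mid-clay by the 2:1 spreading method:
Δσ = qB/(B+z) = 188×2.9/(2.9+4.8) = 70.805 kPa
Final effective stress: σ'_f = σ'_0 + Δσ = 107 + 70.805 = 177.81 kPa.
Normally consolidated clay, so the full stress increment lies on the virgin compression line:
S_c = C_c·H/(1+e₀)·log₁₀(σ'_f/σ'_0) = 0.16×7.6/(1+1.01)×log₁₀(177.81/107)
    = 0.60498 × 0.22057 = 0.1334 m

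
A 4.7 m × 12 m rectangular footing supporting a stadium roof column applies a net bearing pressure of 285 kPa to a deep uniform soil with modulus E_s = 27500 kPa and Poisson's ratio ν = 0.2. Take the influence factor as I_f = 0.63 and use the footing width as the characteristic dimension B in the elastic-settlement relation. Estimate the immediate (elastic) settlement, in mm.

Immediate (elastic) settlement: S_e = q·B·(1−ν²)/E_s · I_f.
S_e = 285 × 4.7 × (1 − 0.2²) / 27500 × 0.63
    = 285 × 4.7 × 0.96 / 27500 × 0.63
    = 0.02946 m = 29.46 mm

S_e ≈ 29.5 mm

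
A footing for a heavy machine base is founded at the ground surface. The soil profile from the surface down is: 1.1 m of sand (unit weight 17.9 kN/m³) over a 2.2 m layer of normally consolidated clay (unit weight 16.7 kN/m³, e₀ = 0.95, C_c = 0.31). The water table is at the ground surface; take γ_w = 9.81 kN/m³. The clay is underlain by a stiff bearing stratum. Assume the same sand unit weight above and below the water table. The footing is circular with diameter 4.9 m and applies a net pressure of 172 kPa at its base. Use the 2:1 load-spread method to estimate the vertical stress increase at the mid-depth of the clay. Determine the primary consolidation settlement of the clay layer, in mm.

Mid-depth of clay below the ground surface: z = 1.1 + 2.2/2 = 2.2 m.
Total vertical stress at mid-clay: σ_v = 17.9×1.1 + 16.7×1.1 = 38.06 kPa.
Pore pressure: u = 9.81×(2.2 − 0) = 21.582 kPa.
Initial effective stress: σ'_0 = σ_v − u = 38.06 − 21.582 = 16.478 kPa.
Stress increase at mid-clay by the 2:1 spreading method:
Δσ ≈ qD²/(D+z)² = 172×4.9²/(4.9+2.2)² = 81.923 kPa
Final effective stress: σ'_f = σ'_0 + Δσ = 16.478 + 81.923 = 98.401 kPa.
Normally consolidated clay, so the full stress increment lies on the virgin compression line:
S_c = C_c·H/(1+e₀)·log₁₀(σ'_f/σ'_0) = 0.31×2.2/(1+0.95)×log₁₀(98.401/16.478)
    = 0.34974 × 0.7761 = 0.2714 m

S_c ≈ 271 mm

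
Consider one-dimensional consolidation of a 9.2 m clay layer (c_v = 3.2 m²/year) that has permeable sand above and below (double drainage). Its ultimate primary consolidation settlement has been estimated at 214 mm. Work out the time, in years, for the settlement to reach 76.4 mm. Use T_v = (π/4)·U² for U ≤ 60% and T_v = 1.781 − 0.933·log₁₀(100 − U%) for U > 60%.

t ≈ 0.662 years

Drainage path length: H_d = H/2 = 4.6 m (double drainage).
U = S(t)/S_ult = 76.4/214 = 0.357.
U ≤ 60%: T_v = (π/4)·U² = (π/4)×0.35701² = 0.1001.
t = T_v·H_d²/c_v = 0.1001×4.6²/3.2 = 0.6619 years.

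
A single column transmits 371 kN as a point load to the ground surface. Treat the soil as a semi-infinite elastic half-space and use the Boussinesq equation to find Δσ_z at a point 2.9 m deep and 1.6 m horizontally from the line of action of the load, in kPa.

Δσ_z ≈ 10.8 kPa

Boussinesq vertical stress below a point load on an elastic half-space:
Δσ_z = 3P/(2πz²) · [1 + (r/z)²]^(−5/2)
r/z = 1.6/2.9 = 0.55172; [1+(r/z)²]^(−5/2) = 0.5146.
Δσ_z = 3×371/(2π×2.9²) × 0.5146 = 21.063 × 0.5146 = 10.84 kPa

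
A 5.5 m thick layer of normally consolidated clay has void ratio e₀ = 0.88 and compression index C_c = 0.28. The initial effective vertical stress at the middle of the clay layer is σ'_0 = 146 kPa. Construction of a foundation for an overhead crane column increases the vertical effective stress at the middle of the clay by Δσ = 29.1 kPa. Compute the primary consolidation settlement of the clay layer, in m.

Final effective stress: σ'_f = σ'_0 + Δσ = 146 + 29.1 = 175.1 kPa.
Normally consolidated clay, so the full stress increment lies on the virgin compression line:
S_c = C_c·H/(1+e₀)·log₁₀(σ'_f/σ'_0) = 0.28×5.5/(1+0.88)×log₁₀(175.1/146)
    = 0.81915 × 0.078933 = 0.06466 m

S_c ≈ 0.0647 m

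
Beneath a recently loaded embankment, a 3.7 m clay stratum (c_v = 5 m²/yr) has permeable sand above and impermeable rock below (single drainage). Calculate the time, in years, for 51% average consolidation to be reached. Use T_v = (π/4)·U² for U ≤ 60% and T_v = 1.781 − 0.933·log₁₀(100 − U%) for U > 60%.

Drainage path length: H_d = H = 3.7 m (single drainage).
U ≤ 60%: T_v = (π/4)·U² = (π/4)×0.51² = 0.20428.
t = T_v·H_d²/c_v = 0.20428×3.7²/5 = 0.5593 years.

t ≈ 0.559 years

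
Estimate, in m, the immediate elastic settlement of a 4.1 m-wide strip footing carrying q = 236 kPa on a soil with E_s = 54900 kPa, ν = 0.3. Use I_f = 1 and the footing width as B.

Immediate (elastic) settlement: S_e = q·B·(1−ν²)/E_s · I_f.
S_e = 236 × 4.1 × (1 − 0.3²) / 54900 × 1
    = 236 × 4.1 × 0.91 / 54900 × 1
    = 0.01604 m

S_e ≈ 0.016 m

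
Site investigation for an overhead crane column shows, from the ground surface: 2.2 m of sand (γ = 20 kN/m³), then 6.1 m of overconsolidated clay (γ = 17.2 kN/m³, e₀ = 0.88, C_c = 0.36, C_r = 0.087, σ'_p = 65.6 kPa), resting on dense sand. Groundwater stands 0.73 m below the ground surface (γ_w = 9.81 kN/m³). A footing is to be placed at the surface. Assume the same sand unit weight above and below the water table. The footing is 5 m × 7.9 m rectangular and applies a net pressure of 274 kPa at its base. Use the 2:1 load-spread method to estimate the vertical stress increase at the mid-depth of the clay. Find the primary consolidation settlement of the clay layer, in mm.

Mid-depth of clay below the ground surface: z = 2.2 + 6.1/2 = 5.25 m.
Total vertical stress at mid-clay: σ_v = 20×2.2 + 17.2×3.05 = 96.46 kPa.
Pore pressure: u = 9.81×(5.25 − 0.73) = 44.341 kPa.
Initial effective stress: σ'_0 = σ_v − u = 96.46 − 44.341 = 52.119 kPa.
Stress increase at mid-clay by the 2:1 spreading method:
Δσ = qBL/((B+z)(L+z)) = 274×5×7.9/((5+5.25)(7.9+5.25)) = 80.297 kPa
Final effective stress: σ'_f = 52.119 + 80.297 = 132.42 kPa.
σ'_f = 132.42 > σ'_p = 65.6 kPa, so the stress path crosses the preconsolidation pressure — recompression up to σ'_p, then virgin compression beyond:
S_c = H/(1+e₀)·[C_r·log₁₀(σ'_p/σ'_0) + C_c·log₁₀(σ'_f/σ'_p)]
    = 6.1/1.88 × [0.087×log₁₀(65.6/52.119) + 0.36×log₁₀(132.42/65.6)]
    = 3.2447 × [0.008692 + 0.10982] = 0.3845 m

S_c ≈ 385 mm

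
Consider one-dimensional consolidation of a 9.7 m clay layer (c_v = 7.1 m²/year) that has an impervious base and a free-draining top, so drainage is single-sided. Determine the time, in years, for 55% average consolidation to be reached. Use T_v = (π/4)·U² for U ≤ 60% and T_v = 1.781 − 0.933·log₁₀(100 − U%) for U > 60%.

t ≈ 3.15 years

Drainage path length: H_d = H = 9.7 m (single drainage).
U ≤ 60%: T_v = (π/4)·U² = (π/4)×0.55² = 0.23758.
t = T_v·H_d²/c_v = 0.23758×9.7²/7.1 = 3.148 years.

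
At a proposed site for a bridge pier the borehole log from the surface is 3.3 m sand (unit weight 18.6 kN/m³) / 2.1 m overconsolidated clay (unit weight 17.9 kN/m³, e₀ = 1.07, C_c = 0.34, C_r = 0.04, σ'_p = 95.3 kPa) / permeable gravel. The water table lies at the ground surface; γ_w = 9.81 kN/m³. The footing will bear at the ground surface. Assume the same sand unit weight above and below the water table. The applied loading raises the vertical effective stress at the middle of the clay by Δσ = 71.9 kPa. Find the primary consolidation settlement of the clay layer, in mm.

S_c ≈ 37.1 mm

Mid-depth of clay below the ground surface: z = 3.3 + 2.1/2 = 4.35 m.
Total vertical stress at mid-clay: σ_v = 18.6×3.3 + 17.9×1.05 = 80.175 kPa.
Pore pressure: u = 9.81×(4.35 − 0) = 42.673 kPa.
Initial effective stress: σ'_0 = σ_v − u = 80.175 − 42.673 = 37.502 kPa.
Final effective stress: σ'_f = 37.502 + 71.9 = 109.4 kPa.
σ'_f = 109.4 > σ'_p = 95.3 kPa, so the stress path crosses the preconsolidation pressure — recompression up to σ'_p, then virgin compression beyond:
S_c = H/(1+e₀)·[C_r·log₁₀(σ'_p/σ'_0) + C_c·log₁₀(σ'_f/σ'_p)]
    = 2.1/2.07 × [0.04×log₁₀(95.3/37.502) + 0.34×log₁₀(109.4/95.3)]
    = 1.0145 × [0.016202 + 0.020374] = 0.03711 m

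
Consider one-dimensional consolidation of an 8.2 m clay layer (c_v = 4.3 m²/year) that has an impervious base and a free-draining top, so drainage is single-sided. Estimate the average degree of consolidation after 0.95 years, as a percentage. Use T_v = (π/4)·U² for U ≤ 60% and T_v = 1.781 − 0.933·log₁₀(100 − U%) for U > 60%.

U ≈ 27.8 %

Drainage path length: H_d = H = 8.2 m (single drainage).
T_v = c_v·t/H_d² = 4.3×0.95/8.2² = 0.060753.
T_v = 0.060753 corresponds to the U ≤ 60% branch:
U = √(4T_v/π) = 0.2781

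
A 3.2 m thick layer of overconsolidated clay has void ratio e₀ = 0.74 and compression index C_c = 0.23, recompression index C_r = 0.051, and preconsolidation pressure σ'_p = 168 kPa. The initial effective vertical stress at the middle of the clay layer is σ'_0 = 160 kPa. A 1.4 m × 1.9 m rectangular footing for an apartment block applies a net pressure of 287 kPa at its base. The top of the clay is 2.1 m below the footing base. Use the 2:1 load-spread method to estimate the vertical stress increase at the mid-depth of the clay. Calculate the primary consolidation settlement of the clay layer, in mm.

S_c ≈ 21.4 mm

Mid-depth of clay below the footing base: z = 2.1 + 3.2/2 = 3.7 m.
Stress increase at mid-clay by the 2:1 spreading method:
Δσ = qBL/((B+z)(L+z)) = 287×1.4×1.9/((1.4+3.7)(1.9+3.7)) = 26.73 kPa
Final effective stress: σ'_f = 160 + 26.73 = 186.73 kPa.
σ'_f = 186.73 > σ'_p = 168 kPa, so the stress path crosses the preconsolidation pressure — recompression up to σ'_p, then virgin compression beyond:
S_c = H/(1+e₀)·[C_r·log₁₀(σ'_p/σ'_0) + C_c·log₁₀(σ'_f/σ'_p)]
    = 3.2/1.74 × [0.051×log₁₀(168/160) + 0.23×log₁₀(186.73/168)]
    = 1.8391 × [0.0010807 + 0.010558] = 0.0214 m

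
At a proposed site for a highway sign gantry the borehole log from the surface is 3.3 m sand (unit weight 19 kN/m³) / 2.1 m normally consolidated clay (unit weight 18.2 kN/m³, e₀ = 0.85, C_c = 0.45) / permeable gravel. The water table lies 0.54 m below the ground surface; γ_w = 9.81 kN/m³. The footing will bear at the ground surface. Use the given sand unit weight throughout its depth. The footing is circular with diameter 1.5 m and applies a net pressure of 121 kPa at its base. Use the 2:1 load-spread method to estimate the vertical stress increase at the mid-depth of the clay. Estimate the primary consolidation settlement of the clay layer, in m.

Mid-depth of clay below the ground surface: z = 3.3 + 2.1/2 = 4.35 m.
Total vertical stress at mid-clay: σ_v = 19×3.3 + 18.2×1.05 = 81.81 kPa.
Pore pressure: u = 9.81×(4.35 − 0.54) = 37.376 kPa.
Initial effective stress: σ'_0 = σ_v − u = 81.81 − 37.376 = 44.434 kPa.
Stress increase at mid-clay by the 2:1 spreading method:
Δσ ≈ qD²/(D+z)² = 121×1.5²/(1.5+4.35)² = 7.9553 kPa
Final effective stress: σ'_f = σ'_0 + Δσ = 44.434 + 7.9553 = 52.389 kPa.
Normally consolidated clay, so the full stress increment lies on the virgin compression line:
S_c = C_c·H/(1+e₀)·log₁₀(σ'_f/σ'_0) = 0.45×2.1/(1+0.85)×log₁₀(52.389/44.434)
    = 0.51081 × 0.071525 = 0.03654 m

S_c ≈ 0.0365 m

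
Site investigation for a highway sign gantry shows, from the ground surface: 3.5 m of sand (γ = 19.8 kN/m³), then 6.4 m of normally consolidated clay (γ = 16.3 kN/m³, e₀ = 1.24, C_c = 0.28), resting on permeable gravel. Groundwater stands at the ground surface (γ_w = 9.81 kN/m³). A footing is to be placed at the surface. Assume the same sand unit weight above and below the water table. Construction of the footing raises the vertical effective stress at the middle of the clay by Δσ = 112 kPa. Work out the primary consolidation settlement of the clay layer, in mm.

Mid-depth of clay below the ground surface: z = 3.5 + 6.4/2 = 6.7 m.
Total vertical stress at mid-clay: σ_v = 19.8×3.5 + 16.3×3.2 = 121.46 kPa.
Pore pressure: u = 9.81×(6.7 − 0) = 65.727 kPa.
Initial effective stress: σ'_0 = σ_v − u = 121.46 − 65.727 = 55.733 kPa.
Final effective stress: σ'_f = σ'_0 + Δσ = 55.733 + 112 = 167.73 kPa.
Normally consolidated clay, so the full stress increment lies on the virgin compression line:
S_c = C_c·H/(1+e₀)·log₁₀(σ'_f/σ'_0) = 0.28×6.4/(1+1.24)×log₁₀(167.73/55.733)
    = 0.8 × 0.4785 = 0.3828 m

S_c ≈ 383 mm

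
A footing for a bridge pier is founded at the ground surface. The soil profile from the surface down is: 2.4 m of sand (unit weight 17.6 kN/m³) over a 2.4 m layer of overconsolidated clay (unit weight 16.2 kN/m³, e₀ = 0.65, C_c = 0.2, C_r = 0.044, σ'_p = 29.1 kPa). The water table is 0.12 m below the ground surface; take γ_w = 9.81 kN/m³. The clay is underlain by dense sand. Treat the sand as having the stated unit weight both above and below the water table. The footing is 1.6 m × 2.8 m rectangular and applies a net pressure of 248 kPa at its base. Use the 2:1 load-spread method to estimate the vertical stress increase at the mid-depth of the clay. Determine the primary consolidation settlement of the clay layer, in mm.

S_c ≈ 94.9 mm

Mid-depth of clay below the ground surface: z = 2.4 + 2.4/2 = 3.6 m.
Total vertical stress at mid-clay: σ_v = 17.6×2.4 + 16.2×1.2 = 61.68 kPa.
Pore pressure: u = 9.81×(3.6 − 0.12) = 34.139 kPa.
Initial effective stress: σ'_0 = σ_v − u = 61.68 − 34.139 = 27.541 kPa.
Stress increase at mid-clay by the 2:1 spreading method:
Δσ = qBL/((B+z)(L+z)) = 248×1.6×2.8/((1.6+3.6)(2.8+3.6)) = 33.385 kPa
Final effective stress: σ'_f = 27.541 + 33.385 = 60.926 kPa.
σ'_f = 60.926 > σ'_p = 29.1 kPa, so the stress path crosses the preconsolidation pressure — recompression up to σ'_p, then virgin compression beyond:
S_c = H/(1+e₀)·[C_r·log₁₀(σ'_p/σ'_0) + C_c·log₁₀(σ'_f/σ'_p)]
    = 2.4/1.65 × [0.044×log₁₀(29.1/27.541) + 0.2×log₁₀(60.926/29.1)]
    = 1.4545 × [0.0010522 + 0.064182] = 0.09488 m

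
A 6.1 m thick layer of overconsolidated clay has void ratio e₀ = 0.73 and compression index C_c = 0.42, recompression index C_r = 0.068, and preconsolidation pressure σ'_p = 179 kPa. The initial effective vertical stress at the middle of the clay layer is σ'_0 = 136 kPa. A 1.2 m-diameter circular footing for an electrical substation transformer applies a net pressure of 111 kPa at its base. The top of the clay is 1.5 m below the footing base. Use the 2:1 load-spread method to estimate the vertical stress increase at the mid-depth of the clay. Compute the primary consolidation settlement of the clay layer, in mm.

S_c ≈ 3.63 mm

Mid-depth of clay below the footing base: z = 1.5 + 6.1/2 = 4.55 m.
Stress increase at mid-clay by the 2:1 spreading method:
Δσ ≈ qD²/(D+z)² = 111×1.2²/(1.2+4.55)² = 4.8345 kPa
Final effective stress: σ'_f = 136 + 4.8345 = 140.83 kPa.
σ'_f = 140.83 ≤ σ'_p = 179 kPa, so the clay remains overconsolidated and only the recompression index applies:
S_c = C_r·H/(1+e₀)·log₁₀(σ'_f/σ'_0) = 0.068×6.1/1.73×log₁₀(140.83/136)
    = 0.23977 × 0.015156 = 0.003634 m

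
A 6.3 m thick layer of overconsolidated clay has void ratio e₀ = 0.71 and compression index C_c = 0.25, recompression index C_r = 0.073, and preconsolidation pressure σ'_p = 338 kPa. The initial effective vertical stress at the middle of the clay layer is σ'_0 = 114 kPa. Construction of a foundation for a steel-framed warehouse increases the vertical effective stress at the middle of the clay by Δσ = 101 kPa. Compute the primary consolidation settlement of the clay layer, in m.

Final effective stress: σ'_f = 114 + 101 = 215 kPa.
σ'_f = 215 ≤ σ'_p = 338 kPa, so the clay remains overconsolidated and only the recompression index applies:
S_c = C_r·H/(1+e₀)·log₁₀(σ'_f/σ'_0) = 0.073×6.3/1.71×log₁₀(215/114)
    = 0.26895 × 0.27553 = 0.0741 m

S_c ≈ 0.0741 m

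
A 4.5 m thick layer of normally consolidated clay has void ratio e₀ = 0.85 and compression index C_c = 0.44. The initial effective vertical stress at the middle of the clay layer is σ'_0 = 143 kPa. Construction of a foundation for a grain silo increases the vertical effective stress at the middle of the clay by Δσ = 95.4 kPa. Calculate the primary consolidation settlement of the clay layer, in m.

Final effective stress: σ'_f = σ'_0 + Δσ = 143 + 95.4 = 238.4 kPa.
Normally consolidated clay, so the full stress increment lies on the virgin compression line:
S_c = C_c·H/(1+e₀)·log₁₀(σ'_f/σ'_0) = 0.44×4.5/(1+0.85)×log₁₀(238.4/143)
    = 1.0703 × 0.22197 = 0.2376 m

S_c ≈ 0.238 m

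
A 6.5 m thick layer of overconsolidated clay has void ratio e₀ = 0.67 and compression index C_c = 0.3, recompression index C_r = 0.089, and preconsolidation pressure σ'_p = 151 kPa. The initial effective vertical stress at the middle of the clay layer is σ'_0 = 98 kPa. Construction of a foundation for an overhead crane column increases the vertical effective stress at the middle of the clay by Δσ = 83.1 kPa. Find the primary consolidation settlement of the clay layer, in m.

S_c ≈ 0.157 m

Final effective stress: σ'_f = 98 + 83.1 = 181.1 kPa.
σ'_f = 181.1 > σ'_p = 151 kPa, so the stress path crosses the preconsolidation pressure — recompression up to σ'_p, then virgin compression beyond:
S_c = H/(1+e₀)·[C_r·log₁₀(σ'_p/σ'_0) + C_c·log₁₀(σ'_f/σ'_p)]
    = 6.5/1.67 × [0.089×log₁₀(151/98) + 0.3×log₁₀(181.1/151)]
    = 3.8922 × [0.01671 + 0.023682] = 0.1572 m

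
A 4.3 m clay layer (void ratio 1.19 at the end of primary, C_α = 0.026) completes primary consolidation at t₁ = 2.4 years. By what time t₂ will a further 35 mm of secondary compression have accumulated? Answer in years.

t₂ ≈ 11.6 years

S_s = C_α·H/(1+e_p)·log₁₀(t₂/t₁) ⇒ log₁₀(t₂/t₁) = S_s·(1+e_p)/(C_α·H).
log₁₀(t₂/t₁) = 0.035 × (1+1.19) / (0.026×4.3) = 0.6856
t₂ = t₁ × 10^0.6856 = 2.4 × 4.848 = 11.64 years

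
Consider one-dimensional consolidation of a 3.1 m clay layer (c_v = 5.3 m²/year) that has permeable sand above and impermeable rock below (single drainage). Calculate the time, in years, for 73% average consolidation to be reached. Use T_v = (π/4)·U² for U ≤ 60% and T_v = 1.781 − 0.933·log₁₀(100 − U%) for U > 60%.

Drainage path length: H_d = H = 3.1 m (single drainage).
U > 60%: T_v = 1.781 − 0.933·log₁₀(100 − 73) = 0.44554.
t = T_v·H_d²/c_v = 0.44554×3.1²/5.3 = 0.8079 years.

t ≈ 0.808 years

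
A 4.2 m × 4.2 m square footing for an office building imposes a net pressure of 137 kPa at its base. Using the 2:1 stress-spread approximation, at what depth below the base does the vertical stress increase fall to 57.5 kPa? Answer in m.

z ≈ 2.28 m

2:1 spreading — at depth z the loaded area has grown by z in each plan dimension:
qB²/(B+z)² = Δσ_z ⇒ z = B(√(q/Δσ_z) − 1) = 4.2×(√(137/57.5) − 1) = 2.283 m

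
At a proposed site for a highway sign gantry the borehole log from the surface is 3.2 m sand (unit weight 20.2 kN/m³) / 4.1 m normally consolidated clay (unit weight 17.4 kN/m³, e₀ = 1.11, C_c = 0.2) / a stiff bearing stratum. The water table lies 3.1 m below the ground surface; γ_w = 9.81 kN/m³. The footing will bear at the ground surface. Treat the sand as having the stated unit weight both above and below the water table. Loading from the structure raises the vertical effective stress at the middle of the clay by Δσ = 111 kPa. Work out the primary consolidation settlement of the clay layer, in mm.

Mid-depth of clay below the ground surface: z = 3.2 + 4.1/2 = 5.25 m.
Total vertical stress at mid-clay: σ_v = 20.2×3.2 + 17.4×2.05 = 100.31 kPa.
Pore pressure: u = 9.81×(5.25 − 3.1) = 21.091 kPa.
Initial effective stress: σ'_0 = σ_v − u = 100.31 − 21.091 = 79.219 kPa.
Final effective stress: σ'_f = σ'_0 + Δσ = 79.219 + 111 = 190.22 kPa.
Normally consolidated clay, so the full stress increment lies on the virgin compression line:
S_c = C_c·H/(1+e₀)·log₁₀(σ'_f/σ'_0) = 0.2×4.1/(1+1.11)×log₁₀(190.22/79.219)
    = 0.38863 × 0.38043 = 0.1478 m

S_c ≈ 148 mm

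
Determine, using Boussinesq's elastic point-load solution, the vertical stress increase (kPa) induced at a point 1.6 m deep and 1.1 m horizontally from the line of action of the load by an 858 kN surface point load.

Δσ_z ≈ 60.8 kPa

Boussinesq vertical stress below a point load on an elastic half-space:
Δσ_z = 3P/(2πz²) · [1 + (r/z)²]^(−5/2)
r/z = 1.1/1.6 = 0.6875; [1+(r/z)²]^(−5/2) = 0.37997.
Δσ_z = 3×858/(2π×1.6²) × 0.37997 = 160.03 × 0.37997 = 60.81 kPa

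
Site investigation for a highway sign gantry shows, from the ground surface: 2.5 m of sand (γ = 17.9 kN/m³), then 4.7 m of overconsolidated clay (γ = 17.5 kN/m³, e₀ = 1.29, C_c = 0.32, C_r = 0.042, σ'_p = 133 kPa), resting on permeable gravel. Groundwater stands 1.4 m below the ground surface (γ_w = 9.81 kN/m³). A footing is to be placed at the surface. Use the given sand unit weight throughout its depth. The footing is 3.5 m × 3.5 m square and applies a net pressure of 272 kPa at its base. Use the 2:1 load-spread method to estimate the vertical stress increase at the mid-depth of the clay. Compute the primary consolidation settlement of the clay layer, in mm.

S_c ≈ 24.4 mm

Mid-depth of clay below the ground surface: z = 2.5 + 4.7/2 = 4.85 m.
Total vertical stress at mid-clay: σ_v = 17.9×2.5 + 17.5×2.35 = 85.875 kPa.
Pore pressure: u = 9.81×(4.85 − 1.4) = 33.845 kPa.
Initial effective stress: σ'_0 = σ_v − u = 85.875 − 33.845 = 52.03 kPa.
Stress increase at mid-clay by the 2:1 spreading method:
Δσ = qBL/((B+z)(L+z)) = 272×3.5×3.5/((3.5+4.85)(3.5+4.85)) = 47.789 kPa
Final effective stress: σ'_f = 52.03 + 47.789 = 99.819 kPa.
σ'_f = 99.819 ≤ σ'_p = 133 kPa, so the clay remains overconsolidated and only the recompression index applies:
S_c = C_r·H/(1+e₀)·log₁₀(σ'_f/σ'_0) = 0.042×4.7/2.29×log₁₀(99.819/52.03)
    = 0.086201 × 0.28296 = 0.02439 m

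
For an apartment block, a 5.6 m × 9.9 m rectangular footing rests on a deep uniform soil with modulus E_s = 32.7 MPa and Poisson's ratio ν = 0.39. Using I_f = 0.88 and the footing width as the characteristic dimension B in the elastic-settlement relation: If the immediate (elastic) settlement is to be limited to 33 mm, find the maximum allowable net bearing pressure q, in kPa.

q ≈ 258 kPa

E_s = 32.7 MPa = 32700 kPa.
S_e = q·B·(1−ν²)/E_s · I_f  ⇒  q = S_e·E_s / (B·(1−ν²)·I_f).
q = 0.033 × 32700 / (5.6 × 0.8479 × 0.88) = 258.3 kPa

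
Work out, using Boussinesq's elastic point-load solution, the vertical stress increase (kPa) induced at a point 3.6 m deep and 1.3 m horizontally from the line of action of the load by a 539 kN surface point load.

Δσ_z ≈ 14.6 kPa

Boussinesq vertical stress below a point load on an elastic half-space:
Δσ_z = 3P/(2πz²) · [1 + (r/z)²]^(−5/2)
r/z = 1.3/3.6 = 0.36111; [1+(r/z)²]^(−5/2) = 0.73607.
Δσ_z = 3×539/(2π×3.6²) × 0.73607 = 19.858 × 0.73607 = 14.62 kPa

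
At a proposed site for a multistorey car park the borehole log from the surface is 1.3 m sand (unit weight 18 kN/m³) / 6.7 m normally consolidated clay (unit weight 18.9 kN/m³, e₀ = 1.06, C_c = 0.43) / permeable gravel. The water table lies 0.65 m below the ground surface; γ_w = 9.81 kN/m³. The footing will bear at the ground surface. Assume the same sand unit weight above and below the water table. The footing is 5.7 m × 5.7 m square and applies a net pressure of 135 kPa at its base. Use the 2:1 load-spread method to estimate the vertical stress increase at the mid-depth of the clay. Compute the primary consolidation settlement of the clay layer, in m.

Mid-depth of clay below the ground surface: z = 1.3 + 6.7/2 = 4.65 m.
Total vertical stress at mid-clay: σ_v = 18×1.3 + 18.9×3.35 = 86.715 kPa.
Pore pressure: u = 9.81×(4.65 − 0.65) = 39.24 kPa.
Initial effective stress: σ'_0 = σ_v − u = 86.715 − 39.24 = 47.475 kPa.
Stress increase at mid-clay by the 2:1 spreading method:
Δσ = qBL/((B+z)(L+z)) = 135×5.7×5.7/((5.7+4.65)(5.7+4.65)) = 40.945 kPa
Final effective stress: σ'_f = σ'_0 + Δσ = 47.475 + 40.945 = 88.42 kPa.
Normally consolidated clay, so the full stress increment lies on the virgin compression line:
S_c = C_c·H/(1+e₀)·log₁₀(σ'_f/σ'_0) = 0.43×6.7/(1+1.06)×log₁₀(88.42/47.475)
    = 1.3985 × 0.27009 = 0.3777 m

S_c ≈ 0.378 m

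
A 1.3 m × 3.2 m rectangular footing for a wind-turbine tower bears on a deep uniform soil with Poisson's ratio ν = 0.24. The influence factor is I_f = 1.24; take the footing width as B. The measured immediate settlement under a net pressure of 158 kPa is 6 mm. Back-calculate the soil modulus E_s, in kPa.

E_s ≈ 40000 kPa

S_e = q·B·(1−ν²)/E_s · I_f  ⇒  E_s = q·B·(1−ν²)·I_f / S_e.
E_s = 158 × 1.3 × 0.9424 × 1.24 / 0.006 = 40000 kPa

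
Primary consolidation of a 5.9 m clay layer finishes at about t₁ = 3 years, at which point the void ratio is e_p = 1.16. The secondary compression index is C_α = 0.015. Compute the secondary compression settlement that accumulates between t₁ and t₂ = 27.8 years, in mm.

S_s ≈ 39.6 mm

Secondary compression: S_s = C_α·H/(1+e_p)·log₁₀(t₂/t₁)
S_s = 0.015×5.9/(1+1.16)×log₁₀(27.8/3)
    = 0.04097 × 0.9669 = 0.03962 m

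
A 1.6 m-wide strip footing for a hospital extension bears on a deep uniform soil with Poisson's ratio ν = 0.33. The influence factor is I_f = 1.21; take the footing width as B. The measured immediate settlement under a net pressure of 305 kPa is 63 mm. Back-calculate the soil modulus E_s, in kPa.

S_e = q·B·(1−ν²)/E_s · I_f  ⇒  E_s = q·B·(1−ν²)·I_f / S_e.
E_s = 305 × 1.6 × 0.8911 × 1.21 / 0.063 = 8352 kPa

E_s ≈ 8350 kPa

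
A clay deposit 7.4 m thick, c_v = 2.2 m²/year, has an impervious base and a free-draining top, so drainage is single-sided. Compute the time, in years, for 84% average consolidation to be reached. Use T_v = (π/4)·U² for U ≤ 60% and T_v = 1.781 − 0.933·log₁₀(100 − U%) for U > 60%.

t ≈ 16.4 years

Drainage path length: H_d = H = 7.4 m (single drainage).
U > 60%: T_v = 1.781 − 0.933·log₁₀(100 − 84) = 0.65756.
t = T_v·H_d²/c_v = 0.65756×7.4²/2.2 = 16.37 years.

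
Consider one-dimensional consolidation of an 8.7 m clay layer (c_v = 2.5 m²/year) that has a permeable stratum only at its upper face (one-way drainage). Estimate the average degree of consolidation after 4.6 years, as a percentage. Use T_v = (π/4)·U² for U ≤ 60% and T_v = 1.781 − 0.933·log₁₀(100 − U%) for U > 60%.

Drainage path length: H_d = H = 8.7 m (single drainage).
T_v = c_v·t/H_d² = 2.5×4.6/8.7² = 0.15194.
T_v = 0.15194 corresponds to the U ≤ 60% branch:
U = √(4T_v/π) = 0.4398

U ≈ 44 %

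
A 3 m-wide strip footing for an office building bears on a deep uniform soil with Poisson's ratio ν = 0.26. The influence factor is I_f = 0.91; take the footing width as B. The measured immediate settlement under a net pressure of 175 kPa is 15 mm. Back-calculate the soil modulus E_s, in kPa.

E_s ≈ 29700 kPa

S_e = q·B·(1−ν²)/E_s · I_f  ⇒  E_s = q·B·(1−ν²)·I_f / S_e.
E_s = 175 × 3 × 0.9324 × 0.91 / 0.015 = 29700 kPa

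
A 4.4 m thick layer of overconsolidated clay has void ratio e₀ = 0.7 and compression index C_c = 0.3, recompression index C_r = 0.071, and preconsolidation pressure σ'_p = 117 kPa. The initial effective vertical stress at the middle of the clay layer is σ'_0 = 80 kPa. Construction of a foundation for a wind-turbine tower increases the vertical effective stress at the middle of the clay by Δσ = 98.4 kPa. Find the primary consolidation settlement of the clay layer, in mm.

Final effective stress: σ'_f = 80 + 98.4 = 178.4 kPa.
σ'_f = 178.4 > σ'_p = 117 kPa, so the stress path crosses the preconsolidation pressure — recompression up to σ'_p, then virgin compression beyond:
S_c = H/(1+e₀)·[C_r·log₁₀(σ'_p/σ'_0) + C_c·log₁₀(σ'_f/σ'_p)]
    = 4.4/1.7 × [0.071×log₁₀(117/80) + 0.3×log₁₀(178.4/117)]
    = 2.5882 × [0.011722 + 0.054963] = 0.1726 m

S_c ≈ 173 mm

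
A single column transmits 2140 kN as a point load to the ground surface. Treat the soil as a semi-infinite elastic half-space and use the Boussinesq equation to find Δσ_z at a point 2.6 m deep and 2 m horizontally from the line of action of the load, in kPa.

Δσ_z ≈ 47.3 kPa

Boussinesq vertical stress below a point load on an elastic half-space:
Δσ_z = 3P/(2πz²) · [1 + (r/z)²]^(−5/2)
r/z = 2/2.6 = 0.76923; [1+(r/z)²]^(−5/2) = 0.31285.
Δσ_z = 3×2140/(2π×2.6²) × 0.31285 = 151.15 × 0.31285 = 47.29 kPa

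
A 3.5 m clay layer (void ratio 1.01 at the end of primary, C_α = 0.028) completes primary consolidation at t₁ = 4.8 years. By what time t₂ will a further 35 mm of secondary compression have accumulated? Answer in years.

S_s = C_α·H/(1+e_p)·log₁₀(t₂/t₁) ⇒ log₁₀(t₂/t₁) = S_s·(1+e_p)/(C_α·H).
log₁₀(t₂/t₁) = 0.035 × (1+1.01) / (0.028×3.5) = 0.7179
t₂ = t₁ × 10^0.7179 = 4.8 × 5.222 = 25.07 years

t₂ ≈ 25.1 years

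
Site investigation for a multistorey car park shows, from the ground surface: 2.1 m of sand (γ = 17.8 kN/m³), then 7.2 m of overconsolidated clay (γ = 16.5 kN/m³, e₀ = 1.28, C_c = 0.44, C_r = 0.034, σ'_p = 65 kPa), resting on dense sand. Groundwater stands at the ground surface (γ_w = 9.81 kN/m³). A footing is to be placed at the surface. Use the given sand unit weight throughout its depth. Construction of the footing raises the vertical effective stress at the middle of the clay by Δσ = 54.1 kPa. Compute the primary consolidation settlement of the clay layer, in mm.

Mid-depth of clay below the ground surface: z = 2.1 + 7.2/2 = 5.7 m.
Total vertical stress at mid-clay: σ_v = 17.8×2.1 + 16.5×3.6 = 96.78 kPa.
Pore pressure: u = 9.81×(5.7 − 0) = 55.917 kPa.
Initial effective stress: σ'_0 = σ_v − u = 96.78 − 55.917 = 40.863 kPa.
Final effective stress: σ'_f = 40.863 + 54.1 = 94.963 kPa.
σ'_f = 94.963 > σ'_p = 65 kPa, so the stress path crosses the preconsolidation pressure — recompression up to σ'_p, then virgin compression beyond:
S_c = H/(1+e₀)·[C_r·log₁₀(σ'_p/σ'_0) + C_c·log₁₀(σ'_f/σ'_p)]
    = 7.2/2.28 × [0.034×log₁₀(65/40.863) + 0.44×log₁₀(94.963/65)]
    = 3.1579 × [0.0068538 + 0.072442] = 0.2504 m

S_c ≈ 250 mm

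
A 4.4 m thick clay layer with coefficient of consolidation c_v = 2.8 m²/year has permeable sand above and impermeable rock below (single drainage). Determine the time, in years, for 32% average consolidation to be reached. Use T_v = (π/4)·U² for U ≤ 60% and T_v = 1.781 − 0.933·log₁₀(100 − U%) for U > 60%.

Drainage path length: H_d = H = 4.4 m (single drainage).
U ≤ 60%: T_v = (π/4)·U² = (π/4)×0.32² = 0.080425.
t = T_v·H_d²/c_v = 0.080425×4.4²/2.8 = 0.5561 years.

t ≈ 0.556 years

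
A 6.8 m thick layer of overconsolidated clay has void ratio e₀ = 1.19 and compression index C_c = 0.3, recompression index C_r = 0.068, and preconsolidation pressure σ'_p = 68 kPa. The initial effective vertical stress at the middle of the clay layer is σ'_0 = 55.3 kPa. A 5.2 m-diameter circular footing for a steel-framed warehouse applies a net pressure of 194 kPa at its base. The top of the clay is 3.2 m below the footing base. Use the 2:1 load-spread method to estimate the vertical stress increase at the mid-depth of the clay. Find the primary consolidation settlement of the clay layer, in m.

S_c ≈ 0.146 m

Mid-depth of clay below the footing base: z = 3.2 + 6.8/2 = 6.6 m.
Stress increase at mid-clay by the 2:1 spreading method:
Δσ ≈ qD²/(D+z)² = 194×5.2²/(5.2+6.6)² = 37.674 kPa
Final effective stress: σ'_f = 55.3 + 37.674 = 92.974 kPa.
σ'_f = 92.974 > σ'_p = 68 kPa, so the stress path crosses the preconsolidation pressure — recompression up to σ'_p, then virgin compression beyond:
S_c = H/(1+e₀)·[C_r·log₁₀(σ'_p/σ'_0) + C_c·log₁₀(σ'_f/σ'_p)]
    = 6.8/2.19 × [0.068×log₁₀(68/55.3) + 0.3×log₁₀(92.974/68)]
    = 3.105 × [0.0061053 + 0.040756] = 0.1455 m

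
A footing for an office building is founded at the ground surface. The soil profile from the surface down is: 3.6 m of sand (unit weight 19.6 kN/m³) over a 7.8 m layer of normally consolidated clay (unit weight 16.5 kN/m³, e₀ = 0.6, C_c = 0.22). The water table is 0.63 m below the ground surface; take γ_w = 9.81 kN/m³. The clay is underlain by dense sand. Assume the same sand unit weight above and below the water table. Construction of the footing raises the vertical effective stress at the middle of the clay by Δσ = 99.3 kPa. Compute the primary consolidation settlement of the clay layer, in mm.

S_c ≈ 421 mm

Mid-depth of clay below the ground surface: z = 3.6 + 7.8/2 = 7.5 m.
Total vertical stress at mid-clay: σ_v = 19.6×3.6 + 16.5×3.9 = 134.91 kPa.
Pore pressure: u = 9.81×(7.5 − 0.63) = 67.395 kPa.
Initial effective stress: σ'_0 = σ_v − u = 134.91 − 67.395 = 67.515 kPa.
Final effective stress: σ'_f = σ'_0 + Δσ = 67.515 + 99.3 = 166.81 kPa.
Normally consolidated clay, so the full stress increment lies on the virgin compression line:
S_c = C_c·H/(1+e₀)·log₁₀(σ'_f/σ'_0) = 0.22×7.8/(1+0.6)×log₁₀(166.81/67.515)
    = 1.0725 × 0.39282 = 0.4213 m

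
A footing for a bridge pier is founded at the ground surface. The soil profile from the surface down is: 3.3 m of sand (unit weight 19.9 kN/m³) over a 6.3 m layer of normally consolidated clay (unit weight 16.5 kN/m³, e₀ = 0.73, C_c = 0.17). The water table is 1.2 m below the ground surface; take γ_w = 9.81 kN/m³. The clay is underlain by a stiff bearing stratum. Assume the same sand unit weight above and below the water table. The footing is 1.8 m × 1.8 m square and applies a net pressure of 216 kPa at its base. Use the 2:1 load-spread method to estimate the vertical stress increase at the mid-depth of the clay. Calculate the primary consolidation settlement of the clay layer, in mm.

Mid-depth of clay below the ground surface: z = 3.3 + 6.3/2 = 6.45 m.
Total vertical stress at mid-clay: σ_v = 19.9×3.3 + 16.5×3.15 = 117.64 kPa.
Pore pressure: u = 9.81×(6.45 − 1.2) = 51.503 kPa.
Initial effective stress: σ'_0 = σ_v − u = 117.64 − 51.503 = 66.137 kPa.
Stress increase at mid-clay by the 2:1 spreading method:
Δσ = qBL/((B+z)(L+z)) = 216×1.8×1.8/((1.8+6.45)(1.8+6.45)) = 10.282 kPa
Final effective stress: σ'_f = σ'_0 + Δσ = 66.137 + 10.282 = 76.419 kPa.
Normally consolidated clay, so the full stress increment lies on the virgin compression line:
S_c = C_c·H/(1+e₀)·log₁₀(σ'_f/σ'_0) = 0.17×6.3/(1+0.73)×log₁₀(76.419/66.137)
    = 0.61908 × 0.062757 = 0.03885 m

S_c ≈ 38.9 mm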